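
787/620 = 1 + 167/620= 1.27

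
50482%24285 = 1912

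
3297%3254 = 43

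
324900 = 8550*38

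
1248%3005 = 1248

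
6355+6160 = 12515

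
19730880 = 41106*480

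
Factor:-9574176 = -2^5*3^1 * 19^1*29^1*181^1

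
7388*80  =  591040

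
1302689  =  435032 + 867657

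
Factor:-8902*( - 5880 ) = 52343760 = 2^4*3^1  *  5^1 * 7^2 *4451^1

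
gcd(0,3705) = 3705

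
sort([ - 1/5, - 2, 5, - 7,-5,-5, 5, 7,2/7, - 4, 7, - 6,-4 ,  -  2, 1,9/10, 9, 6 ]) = [ - 7,-6, - 5, - 5 ,-4,-4, - 2 ,-2, - 1/5,2/7 , 9/10, 1 , 5,5, 6, 7,7,  9 ] 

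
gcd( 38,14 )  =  2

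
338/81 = 338/81 = 4.17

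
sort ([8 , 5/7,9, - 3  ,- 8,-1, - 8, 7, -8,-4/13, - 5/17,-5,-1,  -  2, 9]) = [- 8, - 8, - 8,-5, - 3, - 2,  -  1, - 1, - 4/13,  -  5/17, 5/7,7, 8,9, 9]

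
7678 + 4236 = 11914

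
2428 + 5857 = 8285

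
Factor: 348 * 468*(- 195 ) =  - 31758480 = -2^4 * 3^4*5^1*13^2*29^1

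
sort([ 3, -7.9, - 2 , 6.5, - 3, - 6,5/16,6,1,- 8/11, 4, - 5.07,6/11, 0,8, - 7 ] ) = [ - 7.9, - 7, - 6, - 5.07, - 3 , - 2, - 8/11, 0,  5/16,6/11,1, 3,4, 6,6.5,8]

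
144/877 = 144/877 = 0.16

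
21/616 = 3/88 = 0.03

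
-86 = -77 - 9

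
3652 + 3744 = 7396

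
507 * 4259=2159313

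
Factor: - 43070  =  -2^1 * 5^1*59^1 * 73^1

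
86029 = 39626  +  46403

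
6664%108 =76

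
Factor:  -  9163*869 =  - 7962647 = - 7^2*11^2*17^1*79^1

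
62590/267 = 234 + 112/267 = 234.42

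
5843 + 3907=9750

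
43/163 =43/163=0.26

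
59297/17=59297/17 = 3488.06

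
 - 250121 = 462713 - 712834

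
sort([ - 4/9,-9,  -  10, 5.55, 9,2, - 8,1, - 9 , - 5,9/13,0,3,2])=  [ - 10, - 9 , - 9,-8, - 5, - 4/9 , 0,9/13, 1,2,2,3,5.55,9]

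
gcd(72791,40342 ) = 877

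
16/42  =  8/21 = 0.38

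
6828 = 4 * 1707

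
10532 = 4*2633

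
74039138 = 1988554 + 72050584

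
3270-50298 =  - 47028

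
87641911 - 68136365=19505546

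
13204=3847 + 9357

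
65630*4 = 262520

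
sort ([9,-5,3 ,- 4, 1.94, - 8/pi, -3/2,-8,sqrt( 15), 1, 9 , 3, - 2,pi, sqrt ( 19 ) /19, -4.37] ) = [ - 8, - 5, - 4.37, - 4,-8/pi, - 2 , - 3/2, sqrt( 19)/19, 1,1.94, 3  ,  3 , pi, sqrt(15 ), 9,  9 ]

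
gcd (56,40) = 8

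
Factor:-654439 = -654439^1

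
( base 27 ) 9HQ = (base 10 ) 7046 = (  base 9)10588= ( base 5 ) 211141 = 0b1101110000110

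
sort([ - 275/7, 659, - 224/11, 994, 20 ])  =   [-275/7, - 224/11, 20, 659,  994]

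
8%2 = 0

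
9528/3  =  3176=3176.00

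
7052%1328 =412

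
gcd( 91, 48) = 1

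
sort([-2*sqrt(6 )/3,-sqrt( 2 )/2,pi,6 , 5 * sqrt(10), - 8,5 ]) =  [ - 8, -2 * sqrt(6 ) /3,- sqrt( 2 ) /2,pi,5,6,5 * sqrt (10)] 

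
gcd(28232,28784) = 8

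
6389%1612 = 1553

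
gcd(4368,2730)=546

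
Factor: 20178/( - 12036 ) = - 57/34 = - 2^( - 1)*3^1*17^(- 1)* 19^1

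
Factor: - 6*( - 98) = 2^2*3^1*7^2 = 588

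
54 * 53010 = 2862540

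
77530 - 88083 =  - 10553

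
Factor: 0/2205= 0^1= 0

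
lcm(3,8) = 24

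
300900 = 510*590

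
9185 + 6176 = 15361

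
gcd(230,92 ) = 46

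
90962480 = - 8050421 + 99012901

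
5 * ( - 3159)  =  -15795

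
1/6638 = 1/6638 = 0.00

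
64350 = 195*330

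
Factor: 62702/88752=31351/44376 = 2^( - 3)*3^ (-1) * 43^(-2)*107^1*293^1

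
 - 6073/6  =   - 1013 + 5/6 = - 1012.17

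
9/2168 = 9/2168 = 0.00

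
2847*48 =136656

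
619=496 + 123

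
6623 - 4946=1677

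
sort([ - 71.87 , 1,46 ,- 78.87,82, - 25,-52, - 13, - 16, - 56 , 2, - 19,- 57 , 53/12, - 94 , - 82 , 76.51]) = [-94 ,-82,-78.87,-71.87, - 57,  -  56 , - 52, - 25, - 19, - 16, - 13, 1,2, 53/12, 46 , 76.51,82]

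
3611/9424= 3611/9424 = 0.38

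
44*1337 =58828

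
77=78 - 1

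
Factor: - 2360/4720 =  - 1/2 = - 2^(-1)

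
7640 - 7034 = 606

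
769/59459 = 769/59459 = 0.01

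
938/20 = 469/10 = 46.90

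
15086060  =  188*80245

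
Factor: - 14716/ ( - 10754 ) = 2^1*13^1*19^(-1 ) = 26/19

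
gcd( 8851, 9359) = 1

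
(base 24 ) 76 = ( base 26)6I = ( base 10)174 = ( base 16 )AE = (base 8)256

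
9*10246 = 92214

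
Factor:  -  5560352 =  - 2^5*7^1*103^1*241^1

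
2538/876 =423/146 = 2.90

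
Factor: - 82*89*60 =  - 437880 = - 2^3*3^1*5^1*41^1*89^1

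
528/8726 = 264/4363= 0.06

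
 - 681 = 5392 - 6073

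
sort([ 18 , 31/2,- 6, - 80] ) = [ - 80  , - 6,31/2, 18] 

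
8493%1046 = 125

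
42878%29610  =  13268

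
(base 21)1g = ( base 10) 37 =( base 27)1A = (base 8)45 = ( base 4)211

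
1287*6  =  7722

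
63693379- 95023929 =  - 31330550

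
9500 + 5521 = 15021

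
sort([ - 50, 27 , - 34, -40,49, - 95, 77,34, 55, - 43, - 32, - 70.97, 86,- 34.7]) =[- 95 , - 70.97,-50, - 43, - 40, - 34.7, - 34, - 32, 27,34, 49,55, 77, 86] 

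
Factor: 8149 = 29^1*281^1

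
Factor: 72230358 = 2^1*3^1*29^1*571^1*727^1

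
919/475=1 + 444/475  =  1.93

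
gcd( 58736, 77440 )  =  16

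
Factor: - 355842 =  - 2^1  *  3^2 * 53^1*373^1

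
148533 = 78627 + 69906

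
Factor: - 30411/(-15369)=93/47 = 3^1*31^1*47^( - 1 ) 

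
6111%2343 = 1425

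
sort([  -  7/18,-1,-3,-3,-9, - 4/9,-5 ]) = [ - 9, - 5 , - 3, - 3, - 1,- 4/9 ,- 7/18]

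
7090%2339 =73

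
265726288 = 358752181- 93025893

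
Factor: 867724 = 2^2*11^1*13^1*37^1*41^1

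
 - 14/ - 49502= 7/24751 = 0.00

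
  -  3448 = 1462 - 4910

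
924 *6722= 6211128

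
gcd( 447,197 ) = 1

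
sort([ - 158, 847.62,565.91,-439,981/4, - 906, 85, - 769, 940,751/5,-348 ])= [ - 906, - 769,-439,  -  348, - 158,85, 751/5, 981/4, 565.91, 847.62, 940 ] 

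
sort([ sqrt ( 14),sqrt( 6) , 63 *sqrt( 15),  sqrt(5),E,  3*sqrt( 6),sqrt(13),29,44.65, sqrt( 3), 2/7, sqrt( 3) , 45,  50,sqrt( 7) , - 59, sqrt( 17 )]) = [ - 59,  2/7,sqrt( 3),sqrt( 3) , sqrt( 5), sqrt( 6),  sqrt( 7),  E , sqrt( 13) , sqrt( 14), sqrt( 17),  3*sqrt( 6) , 29,44.65, 45,50,63*sqrt(15)] 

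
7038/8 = 3519/4 = 879.75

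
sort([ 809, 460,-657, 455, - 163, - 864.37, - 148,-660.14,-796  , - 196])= [-864.37 ,-796, - 660.14, - 657, - 196, - 163,- 148,  455, 460,809]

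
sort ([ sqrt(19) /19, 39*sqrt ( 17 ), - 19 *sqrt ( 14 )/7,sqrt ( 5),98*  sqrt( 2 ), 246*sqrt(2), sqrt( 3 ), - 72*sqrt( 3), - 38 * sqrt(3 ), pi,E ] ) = [ - 72*sqrt (3), - 38*sqrt ( 3),-19*sqrt(14)/7,sqrt(19)/19 , sqrt(3),sqrt (5), E,  pi, 98*sqrt( 2), 39*sqrt(17),246 * sqrt ( 2 )] 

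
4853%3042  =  1811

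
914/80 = 457/40 = 11.43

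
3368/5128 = 421/641  =  0.66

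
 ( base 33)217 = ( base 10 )2218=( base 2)100010101010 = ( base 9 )3034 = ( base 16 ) 8AA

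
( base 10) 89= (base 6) 225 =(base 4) 1121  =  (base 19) 4d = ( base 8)131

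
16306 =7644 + 8662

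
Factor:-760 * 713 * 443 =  -240052840  =  - 2^3 * 5^1*19^1*  23^1 * 31^1*443^1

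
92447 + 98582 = 191029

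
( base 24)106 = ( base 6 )2410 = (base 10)582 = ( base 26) MA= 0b1001000110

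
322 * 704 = 226688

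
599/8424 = 599/8424=0.07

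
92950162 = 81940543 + 11009619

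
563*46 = 25898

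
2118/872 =2 + 187/436 = 2.43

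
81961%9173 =8577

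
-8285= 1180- 9465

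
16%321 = 16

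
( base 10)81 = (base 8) 121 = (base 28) 2P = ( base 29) 2N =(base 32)2h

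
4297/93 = 46 + 19/93 = 46.20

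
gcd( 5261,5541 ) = 1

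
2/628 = 1/314 = 0.00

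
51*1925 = 98175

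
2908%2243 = 665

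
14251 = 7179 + 7072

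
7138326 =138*51727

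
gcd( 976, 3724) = 4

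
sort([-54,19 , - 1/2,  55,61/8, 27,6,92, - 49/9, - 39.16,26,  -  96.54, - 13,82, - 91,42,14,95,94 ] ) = [ - 96.54, - 91, - 54,-39.16, - 13,-49/9, - 1/2,6,61/8,14,19  ,  26,27, 42,55,82, 92, 94,95 ]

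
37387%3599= 1397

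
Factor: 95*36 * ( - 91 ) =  - 2^2* 3^2* 5^1 * 7^1*13^1*19^1 = - 311220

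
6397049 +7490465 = 13887514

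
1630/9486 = 815/4743 = 0.17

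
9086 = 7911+1175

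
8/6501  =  8/6501 = 0.00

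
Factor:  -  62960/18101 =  - 2^4*5^1*23^( - 1) = - 80/23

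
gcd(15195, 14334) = 3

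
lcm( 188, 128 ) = 6016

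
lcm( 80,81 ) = 6480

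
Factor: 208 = 2^4*13^1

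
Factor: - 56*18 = - 1008=-2^4*  3^2 * 7^1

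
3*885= 2655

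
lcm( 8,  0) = 0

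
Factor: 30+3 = 33 = 3^1 *11^1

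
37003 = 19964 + 17039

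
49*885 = 43365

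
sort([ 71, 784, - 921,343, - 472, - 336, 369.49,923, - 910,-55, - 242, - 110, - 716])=[ - 921, - 910,-716, - 472, -336 ,-242, - 110, - 55,71 , 343,369.49,784 , 923]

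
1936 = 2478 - 542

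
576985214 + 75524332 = 652509546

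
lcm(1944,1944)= 1944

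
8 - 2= 6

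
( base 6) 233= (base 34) 2P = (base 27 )3C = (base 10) 93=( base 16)5d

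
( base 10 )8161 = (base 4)1333201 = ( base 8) 17741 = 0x1FE1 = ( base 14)2d8d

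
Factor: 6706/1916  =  2^(-1)*7^1 = 7/2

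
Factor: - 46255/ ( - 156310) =29/98  =  2^(  -  1)*7^(- 2 )*29^1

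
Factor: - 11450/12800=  - 2^( - 8 )*229^1= -229/256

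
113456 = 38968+74488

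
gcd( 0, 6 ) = 6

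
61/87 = 61/87 = 0.70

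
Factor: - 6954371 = -89^1*78139^1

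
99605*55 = 5478275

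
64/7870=32/3935 =0.01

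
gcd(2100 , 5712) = 84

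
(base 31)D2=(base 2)110010101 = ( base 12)299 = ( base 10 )405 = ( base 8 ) 625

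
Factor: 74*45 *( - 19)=- 63270 = - 2^1*3^2*5^1*19^1*37^1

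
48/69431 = 48/69431 = 0.00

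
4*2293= 9172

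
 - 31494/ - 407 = 31494/407 = 77.38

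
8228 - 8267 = -39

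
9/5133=3/1711 = 0.00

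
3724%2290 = 1434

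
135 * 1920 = 259200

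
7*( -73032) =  - 511224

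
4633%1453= 274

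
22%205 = 22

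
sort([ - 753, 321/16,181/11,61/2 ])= [-753, 181/11,321/16,61/2 ]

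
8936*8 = 71488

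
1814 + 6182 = 7996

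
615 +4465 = 5080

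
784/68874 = 392/34437 = 0.01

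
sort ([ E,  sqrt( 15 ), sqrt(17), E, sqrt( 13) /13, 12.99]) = [ sqrt ( 13)/13, E,E,sqrt( 15) , sqrt( 17 ),12.99]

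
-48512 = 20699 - 69211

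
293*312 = 91416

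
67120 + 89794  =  156914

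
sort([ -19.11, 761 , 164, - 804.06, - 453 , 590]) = [ - 804.06 , - 453,-19.11 , 164, 590,761]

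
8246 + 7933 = 16179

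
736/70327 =736/70327 = 0.01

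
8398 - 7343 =1055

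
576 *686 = 395136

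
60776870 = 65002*935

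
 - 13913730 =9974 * ( - 1395 ) 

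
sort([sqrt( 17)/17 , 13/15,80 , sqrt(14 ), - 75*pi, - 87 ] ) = [ - 75 * pi, - 87, sqrt( 17)/17,13/15,sqrt( 14 ),80]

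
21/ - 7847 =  - 1 + 1118/1121  =  - 0.00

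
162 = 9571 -9409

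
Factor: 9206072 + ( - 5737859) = 3^2*7^1 * 55051^1 =3468213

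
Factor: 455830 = 2^1*5^1 * 79^1 * 577^1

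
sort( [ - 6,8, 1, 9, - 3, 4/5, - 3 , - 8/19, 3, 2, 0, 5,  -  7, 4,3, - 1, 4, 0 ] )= [ -7, - 6, -3, - 3,  -  1, - 8/19,0, 0, 4/5,1, 2, 3,3, 4, 4, 5,  8, 9 ]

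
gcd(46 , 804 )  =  2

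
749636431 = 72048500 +677587931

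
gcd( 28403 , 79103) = 1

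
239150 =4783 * 50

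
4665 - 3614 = 1051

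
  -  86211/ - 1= 86211 + 0/1 =86211.00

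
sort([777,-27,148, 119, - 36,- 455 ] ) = [-455, - 36, - 27,  119,148,777 ] 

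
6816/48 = 142 = 142.00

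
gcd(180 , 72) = 36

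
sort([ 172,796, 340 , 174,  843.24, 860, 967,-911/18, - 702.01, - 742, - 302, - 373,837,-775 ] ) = [ - 775,  -  742, - 702.01, - 373, - 302, - 911/18, 172, 174,340, 796, 837, 843.24 , 860, 967]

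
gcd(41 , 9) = 1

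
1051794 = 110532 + 941262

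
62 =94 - 32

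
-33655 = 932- 34587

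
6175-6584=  - 409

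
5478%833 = 480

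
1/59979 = 1/59979 = 0.00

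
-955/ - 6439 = 955/6439 = 0.15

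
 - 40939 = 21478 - 62417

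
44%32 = 12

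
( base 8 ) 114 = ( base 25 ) 31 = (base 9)84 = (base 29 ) 2i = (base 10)76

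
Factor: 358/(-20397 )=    - 2^1*3^( - 1)*13^( -1) * 179^1*523^(  -  1) 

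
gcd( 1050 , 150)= 150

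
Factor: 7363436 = 2^2*41^1*59^1*761^1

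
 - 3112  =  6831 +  - 9943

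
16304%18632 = 16304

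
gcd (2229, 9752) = 1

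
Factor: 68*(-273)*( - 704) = 13069056 = 2^8*3^1*7^1*11^1*13^1*17^1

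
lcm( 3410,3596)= 197780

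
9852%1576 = 396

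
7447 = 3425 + 4022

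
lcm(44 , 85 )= 3740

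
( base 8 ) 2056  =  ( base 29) 17q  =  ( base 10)1070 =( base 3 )1110122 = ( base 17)3BG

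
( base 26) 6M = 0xb2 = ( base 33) 5d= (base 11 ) 152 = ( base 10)178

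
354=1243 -889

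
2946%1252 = 442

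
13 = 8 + 5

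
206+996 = 1202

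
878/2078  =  439/1039  =  0.42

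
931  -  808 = 123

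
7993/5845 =7993/5845 =1.37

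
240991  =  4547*53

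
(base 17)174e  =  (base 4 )1231222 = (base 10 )7018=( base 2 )1101101101010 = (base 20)HAI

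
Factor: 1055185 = 5^1*239^1*883^1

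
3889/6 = 3889/6 = 648.17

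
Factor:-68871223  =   - 23^1*599^1 * 4999^1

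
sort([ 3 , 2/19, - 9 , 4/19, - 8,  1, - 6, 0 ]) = [- 9, - 8, - 6, 0,2/19 , 4/19, 1, 3 ]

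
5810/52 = 2905/26= 111.73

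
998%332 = 2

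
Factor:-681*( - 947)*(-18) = -11608326 = -2^1*3^3*227^1*947^1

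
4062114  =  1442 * 2817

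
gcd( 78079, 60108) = 1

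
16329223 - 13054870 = 3274353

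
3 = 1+2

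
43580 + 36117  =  79697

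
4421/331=4421/331 = 13.36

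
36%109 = 36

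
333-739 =-406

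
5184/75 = 69+3/25 =69.12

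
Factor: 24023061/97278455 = 3^4*5^( - 1)*139^ ( - 1 ) * 139969^( - 1)*296581^1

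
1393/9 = 1393/9 =154.78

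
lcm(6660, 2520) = 93240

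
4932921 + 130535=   5063456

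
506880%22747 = 6446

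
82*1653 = 135546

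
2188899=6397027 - 4208128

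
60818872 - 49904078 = 10914794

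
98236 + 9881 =108117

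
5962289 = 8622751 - 2660462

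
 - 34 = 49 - 83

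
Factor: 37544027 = 23^1 * 89^1*18341^1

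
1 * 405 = 405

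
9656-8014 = 1642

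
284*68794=19537496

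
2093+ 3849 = 5942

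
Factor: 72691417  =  101^1*719717^1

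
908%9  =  8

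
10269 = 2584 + 7685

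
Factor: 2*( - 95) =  - 2^1  *  5^1 *19^1 = - 190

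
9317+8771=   18088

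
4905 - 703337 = - 698432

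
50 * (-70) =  - 3500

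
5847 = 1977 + 3870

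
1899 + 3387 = 5286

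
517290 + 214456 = 731746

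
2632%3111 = 2632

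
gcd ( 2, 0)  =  2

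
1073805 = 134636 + 939169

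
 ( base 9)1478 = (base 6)5112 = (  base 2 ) 10001100100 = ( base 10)1124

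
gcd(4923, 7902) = 9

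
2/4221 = 2/4221=0.00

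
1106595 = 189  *5855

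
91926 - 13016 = 78910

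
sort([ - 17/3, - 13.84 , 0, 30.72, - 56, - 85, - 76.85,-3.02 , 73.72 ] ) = [ - 85,  -  76.85, - 56, -13.84,-17/3 , - 3.02,0, 30.72, 73.72] 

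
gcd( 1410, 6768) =282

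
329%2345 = 329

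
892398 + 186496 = 1078894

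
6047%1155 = 272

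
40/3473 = 40/3473 = 0.01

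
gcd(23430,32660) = 710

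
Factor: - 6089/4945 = -5^(-1 )*23^(-1) *43^(-1)*6089^1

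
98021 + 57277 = 155298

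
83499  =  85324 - 1825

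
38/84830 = 19/42415=0.00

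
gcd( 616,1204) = 28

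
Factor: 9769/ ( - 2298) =-2^(- 1 )*3^(-1)*383^ ( - 1)*9769^1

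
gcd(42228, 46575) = 621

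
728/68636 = 182/17159 = 0.01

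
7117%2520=2077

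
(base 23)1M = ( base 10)45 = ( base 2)101101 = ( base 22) 21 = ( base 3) 1200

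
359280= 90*3992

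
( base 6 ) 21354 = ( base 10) 2950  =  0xb86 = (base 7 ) 11413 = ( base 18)91G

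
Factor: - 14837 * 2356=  - 34955972 =-2^2*19^1*31^1 * 37^1*401^1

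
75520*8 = 604160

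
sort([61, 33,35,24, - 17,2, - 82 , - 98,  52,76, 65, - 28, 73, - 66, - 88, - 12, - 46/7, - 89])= [ - 98,-89, - 88, - 82, - 66, - 28, - 17, - 12,-46/7, 2,  24,33,35,52,  61,65 , 73,  76 ] 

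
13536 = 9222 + 4314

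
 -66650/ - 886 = 33325/443 =75.23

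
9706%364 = 242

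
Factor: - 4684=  - 2^2  *  1171^1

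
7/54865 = 7/54865 = 0.00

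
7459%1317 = 874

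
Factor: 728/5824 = 1/8 = 2^( - 3)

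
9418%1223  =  857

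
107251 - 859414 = -752163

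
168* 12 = 2016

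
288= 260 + 28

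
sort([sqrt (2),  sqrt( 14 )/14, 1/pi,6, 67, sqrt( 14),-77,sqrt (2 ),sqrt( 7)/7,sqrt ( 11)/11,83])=[-77,sqrt( 14)/14, sqrt( 11)/11,1/pi, sqrt( 7 ) /7,sqrt( 2),sqrt( 2),sqrt( 14) , 6, 67,83 ]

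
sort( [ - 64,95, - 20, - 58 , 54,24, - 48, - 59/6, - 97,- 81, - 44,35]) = [ - 97, - 81,- 64, - 58, - 48, - 44,-20, - 59/6,  24, 35, 54,95]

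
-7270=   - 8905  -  -1635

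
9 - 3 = 6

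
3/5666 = 3/5666 = 0.00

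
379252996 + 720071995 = 1099324991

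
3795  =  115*33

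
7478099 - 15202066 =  - 7723967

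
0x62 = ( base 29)3b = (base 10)98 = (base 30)38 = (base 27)3h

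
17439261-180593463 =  - 163154202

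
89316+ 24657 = 113973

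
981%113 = 77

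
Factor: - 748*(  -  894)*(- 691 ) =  -462079992 = - 2^3*3^1*11^1 *17^1*149^1*691^1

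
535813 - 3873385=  - 3337572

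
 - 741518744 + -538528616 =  - 1280047360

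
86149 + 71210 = 157359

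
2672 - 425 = 2247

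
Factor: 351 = 3^3*13^1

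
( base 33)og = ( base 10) 808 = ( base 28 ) 10O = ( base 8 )1450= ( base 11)675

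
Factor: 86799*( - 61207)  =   - 3^1*97^1*631^1*28933^1=-5312706393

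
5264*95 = 500080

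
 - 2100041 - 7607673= - 9707714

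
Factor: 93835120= 2^4*5^1 * 1172939^1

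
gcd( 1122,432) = 6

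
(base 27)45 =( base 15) 78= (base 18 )65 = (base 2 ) 1110001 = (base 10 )113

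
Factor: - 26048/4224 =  - 37/6 = - 2^( - 1)*3^(-1 )* 37^1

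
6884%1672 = 196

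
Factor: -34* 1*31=-1054 =-2^1 * 17^1*31^1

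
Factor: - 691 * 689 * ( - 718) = 2^1*13^1*53^1*359^1 * 691^1=341839082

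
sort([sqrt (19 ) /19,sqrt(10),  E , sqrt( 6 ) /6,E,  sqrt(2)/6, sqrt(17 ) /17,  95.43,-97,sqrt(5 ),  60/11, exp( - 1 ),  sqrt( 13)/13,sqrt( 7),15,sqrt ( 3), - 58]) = [ - 97, - 58 , sqrt (19 ) /19, sqrt( 2)/6,  sqrt( 17)/17,sqrt( 13)/13,exp( - 1),sqrt( 6)/6,sqrt(3),sqrt( 5 ), sqrt( 7 ), E,E, sqrt( 10),  60/11,15 , 95.43]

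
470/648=235/324 = 0.73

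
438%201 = 36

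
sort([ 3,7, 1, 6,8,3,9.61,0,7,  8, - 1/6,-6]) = [ - 6, - 1/6,0,  1, 3, 3,6,7,7,8,8,9.61] 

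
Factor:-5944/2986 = - 2^2*743^1*1493^( - 1) = - 2972/1493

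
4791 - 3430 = 1361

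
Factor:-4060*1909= - 7750540 = -2^2*5^1*7^1*23^1*29^1*83^1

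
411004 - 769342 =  - 358338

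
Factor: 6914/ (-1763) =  - 2^1*41^( - 1) * 43^ (  -  1 )*3457^1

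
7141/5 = 7141/5 = 1428.20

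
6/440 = 3/220  =  0.01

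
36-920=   -  884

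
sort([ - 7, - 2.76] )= [ - 7, - 2.76] 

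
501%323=178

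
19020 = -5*( - 3804 )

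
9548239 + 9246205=18794444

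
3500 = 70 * 50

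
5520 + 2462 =7982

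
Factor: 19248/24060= 2^2*5^( - 1 ) = 4/5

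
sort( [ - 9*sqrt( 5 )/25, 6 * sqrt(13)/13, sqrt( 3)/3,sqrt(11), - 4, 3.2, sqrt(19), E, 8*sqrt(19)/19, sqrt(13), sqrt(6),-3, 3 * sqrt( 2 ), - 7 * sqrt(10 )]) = [ - 7 * sqrt(10), - 4 , - 3,  -  9*sqrt( 5 ) /25,sqrt( 3)/3, 6*sqrt(13)/13, 8*sqrt(19 )/19, sqrt(6), E,3.2,sqrt( 11 ), sqrt(  13),  3*sqrt(2 ), sqrt(19)]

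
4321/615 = 4321/615 = 7.03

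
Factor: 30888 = 2^3 * 3^3*11^1 * 13^1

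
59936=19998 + 39938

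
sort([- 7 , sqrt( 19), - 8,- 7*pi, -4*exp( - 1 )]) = [ -7*pi, - 8,  -  7,-4*exp( - 1 ) , sqrt ( 19)] 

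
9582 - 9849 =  - 267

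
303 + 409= 712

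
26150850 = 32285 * 810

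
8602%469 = 160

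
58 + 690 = 748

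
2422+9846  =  12268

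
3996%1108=672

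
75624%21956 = 9756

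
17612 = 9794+7818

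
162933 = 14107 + 148826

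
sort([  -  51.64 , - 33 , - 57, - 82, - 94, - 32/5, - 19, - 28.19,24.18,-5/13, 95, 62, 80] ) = [ - 94,-82,-57, - 51.64, - 33, - 28.19 , - 19, - 32/5, - 5/13, 24.18, 62, 80, 95]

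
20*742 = 14840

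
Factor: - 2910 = -2^1*3^1*5^1*97^1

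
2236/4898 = 1118/2449 = 0.46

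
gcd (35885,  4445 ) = 5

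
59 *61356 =3620004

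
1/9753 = 1/9753= 0.00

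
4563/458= 4563/458=9.96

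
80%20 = 0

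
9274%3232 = 2810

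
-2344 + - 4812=  -  7156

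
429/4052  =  429/4052 = 0.11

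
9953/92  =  9953/92 = 108.18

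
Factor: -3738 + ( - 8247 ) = - 3^1*5^1  *  17^1*47^1 = - 11985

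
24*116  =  2784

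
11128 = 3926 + 7202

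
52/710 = 26/355 = 0.07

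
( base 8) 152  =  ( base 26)42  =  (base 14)78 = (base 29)3J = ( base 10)106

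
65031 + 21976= 87007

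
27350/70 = 390 + 5/7 = 390.71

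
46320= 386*120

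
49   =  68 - 19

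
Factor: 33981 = 3^1*47^1 * 241^1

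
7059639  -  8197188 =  - 1137549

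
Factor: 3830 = 2^1*5^1*383^1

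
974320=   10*97432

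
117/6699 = 39/2233 = 0.02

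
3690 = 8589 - 4899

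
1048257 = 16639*63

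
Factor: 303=3^1*101^1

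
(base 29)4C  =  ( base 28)4g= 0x80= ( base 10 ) 128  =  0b10000000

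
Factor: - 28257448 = -2^3*239^1*14779^1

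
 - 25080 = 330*( - 76)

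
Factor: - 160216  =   - 2^3*7^1*2861^1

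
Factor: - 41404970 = -2^1*5^1*61^1*103^1*659^1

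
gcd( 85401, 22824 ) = 9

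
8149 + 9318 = 17467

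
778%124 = 34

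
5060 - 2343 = 2717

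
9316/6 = 4658/3 = 1552.67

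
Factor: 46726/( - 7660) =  - 2^( - 1 )*5^( - 1)*61^1 =- 61/10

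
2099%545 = 464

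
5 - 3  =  2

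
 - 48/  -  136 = 6/17 = 0.35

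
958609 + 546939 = 1505548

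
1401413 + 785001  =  2186414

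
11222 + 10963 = 22185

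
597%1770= 597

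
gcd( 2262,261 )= 87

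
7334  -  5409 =1925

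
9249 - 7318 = 1931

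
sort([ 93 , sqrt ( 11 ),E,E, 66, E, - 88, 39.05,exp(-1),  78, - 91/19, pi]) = [-88, - 91/19,exp( - 1 ),E, E,E, pi,sqrt( 11),39.05,66,78,93]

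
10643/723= 14 + 521/723 =14.72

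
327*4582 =1498314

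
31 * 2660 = 82460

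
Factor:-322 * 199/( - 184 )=2^(  -  2)*7^1*199^1 =1393/4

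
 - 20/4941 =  - 1 + 4921/4941 = - 0.00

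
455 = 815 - 360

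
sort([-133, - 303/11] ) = [ - 133, - 303/11 ]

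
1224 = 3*408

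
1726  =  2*863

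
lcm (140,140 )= 140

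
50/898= 25/449= 0.06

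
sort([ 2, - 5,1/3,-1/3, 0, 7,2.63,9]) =[-5,  -  1/3, 0,1/3, 2, 2.63, 7 , 9 ]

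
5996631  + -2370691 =3625940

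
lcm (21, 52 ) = 1092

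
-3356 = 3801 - 7157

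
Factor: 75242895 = 3^1*5^1*7^1*13^1*199^1*277^1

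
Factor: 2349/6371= 3^4*23^ ( - 1 )*29^1*277^( - 1 )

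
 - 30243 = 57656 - 87899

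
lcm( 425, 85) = 425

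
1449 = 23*63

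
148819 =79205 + 69614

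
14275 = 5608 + 8667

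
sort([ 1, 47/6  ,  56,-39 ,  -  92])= [-92,  -  39,1, 47/6  ,  56]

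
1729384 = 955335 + 774049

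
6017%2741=535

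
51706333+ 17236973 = 68943306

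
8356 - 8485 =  - 129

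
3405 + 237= 3642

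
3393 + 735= 4128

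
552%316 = 236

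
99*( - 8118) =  - 803682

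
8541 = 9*949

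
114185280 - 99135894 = 15049386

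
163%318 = 163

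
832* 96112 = 79965184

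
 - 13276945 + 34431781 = 21154836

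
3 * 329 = 987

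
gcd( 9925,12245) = 5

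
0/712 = 0 = 0.00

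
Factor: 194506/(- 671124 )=-2^( - 1)*3^( - 1)*13^1*7481^1* 55927^( - 1)= - 97253/335562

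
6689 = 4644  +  2045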